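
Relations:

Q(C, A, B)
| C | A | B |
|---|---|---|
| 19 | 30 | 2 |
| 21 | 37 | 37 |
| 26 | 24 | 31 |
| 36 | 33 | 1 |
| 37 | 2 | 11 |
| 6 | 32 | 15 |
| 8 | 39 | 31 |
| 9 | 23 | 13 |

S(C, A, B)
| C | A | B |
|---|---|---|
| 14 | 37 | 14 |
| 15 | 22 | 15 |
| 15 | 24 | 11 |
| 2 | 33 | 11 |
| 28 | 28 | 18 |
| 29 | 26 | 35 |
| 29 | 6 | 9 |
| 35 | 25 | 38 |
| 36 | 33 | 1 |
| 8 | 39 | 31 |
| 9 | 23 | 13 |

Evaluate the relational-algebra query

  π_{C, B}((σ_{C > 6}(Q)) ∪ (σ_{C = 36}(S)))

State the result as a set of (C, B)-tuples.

Selection C > 6: {(19, 30, 2), (21, 37, 37), (26, 24, 31), (36, 33, 1), (37, 2, 11), (8, 39, 31), (9, 23, 13)}
Selection C = 36: {(36, 33, 1)}
Set union of the two operands is {(19, 30, 2), (21, 37, 37), (26, 24, 31), (36, 33, 1), (37, 2, 11), (8, 39, 31), (9, 23, 13)}.
π_{C, B} gives {(19, 2), (21, 37), (26, 31), (36, 1), (37, 11), (8, 31), (9, 13)}.

{(19, 2), (21, 37), (26, 31), (36, 1), (37, 11), (8, 31), (9, 13)}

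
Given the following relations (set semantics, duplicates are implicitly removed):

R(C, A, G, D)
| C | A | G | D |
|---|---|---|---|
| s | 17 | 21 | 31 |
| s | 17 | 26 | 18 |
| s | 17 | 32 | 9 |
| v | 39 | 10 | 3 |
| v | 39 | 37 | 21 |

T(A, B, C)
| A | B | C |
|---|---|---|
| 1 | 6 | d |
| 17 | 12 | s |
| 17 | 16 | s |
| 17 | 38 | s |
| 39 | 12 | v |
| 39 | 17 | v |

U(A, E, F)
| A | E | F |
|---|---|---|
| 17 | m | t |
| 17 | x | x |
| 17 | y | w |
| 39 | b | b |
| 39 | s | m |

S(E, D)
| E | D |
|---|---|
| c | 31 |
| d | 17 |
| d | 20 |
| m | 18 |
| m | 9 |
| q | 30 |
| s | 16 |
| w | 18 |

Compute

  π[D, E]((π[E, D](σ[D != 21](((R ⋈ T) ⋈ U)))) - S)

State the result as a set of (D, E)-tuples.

{(18, x), (18, y), (3, b), (3, s), (31, m), (31, x), (31, y), (9, x), (9, y)}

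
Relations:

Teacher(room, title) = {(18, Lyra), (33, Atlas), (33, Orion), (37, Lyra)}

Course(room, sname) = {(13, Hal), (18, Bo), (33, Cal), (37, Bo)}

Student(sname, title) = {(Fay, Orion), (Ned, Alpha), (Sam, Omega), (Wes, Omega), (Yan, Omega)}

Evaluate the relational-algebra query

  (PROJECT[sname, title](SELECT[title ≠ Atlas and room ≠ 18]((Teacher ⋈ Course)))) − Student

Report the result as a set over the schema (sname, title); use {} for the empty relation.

{(Bo, Lyra), (Cal, Orion)}

Joining Teacher and Course on room yields {(18, Lyra, Bo), (33, Atlas, Cal), (33, Orion, Cal), (37, Lyra, Bo)}.
σ[title ≠ Atlas and room ≠ 18]: keep tuples satisfying title ≠ Atlas and room ≠ 18 → {(33, Orion, Cal), (37, Lyra, Bo)}
Projecting to sname, title: {(Bo, Lyra), (Cal, Orion)}
Taking the difference: {(Bo, Lyra), (Cal, Orion)}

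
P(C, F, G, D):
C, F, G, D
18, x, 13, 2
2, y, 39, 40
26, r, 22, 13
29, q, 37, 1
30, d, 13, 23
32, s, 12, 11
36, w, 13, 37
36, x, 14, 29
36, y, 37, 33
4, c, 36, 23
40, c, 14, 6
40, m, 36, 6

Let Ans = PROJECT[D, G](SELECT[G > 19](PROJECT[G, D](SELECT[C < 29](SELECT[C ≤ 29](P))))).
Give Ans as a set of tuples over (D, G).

σ[C ≤ 29]: keep tuples satisfying C ≤ 29 → {(18, x, 13, 2), (2, y, 39, 40), (26, r, 22, 13), (29, q, 37, 1), (4, c, 36, 23)}
σ[C < 29]: keep tuples satisfying C < 29 → {(18, x, 13, 2), (2, y, 39, 40), (26, r, 22, 13), (4, c, 36, 23)}
π[G, D]: project onto (G, D) → {(13, 2), (22, 13), (36, 23), (39, 40)}
σ[G > 19]: keep tuples satisfying G > 19 → {(22, 13), (36, 23), (39, 40)}
π[D, G]: project onto (D, G) → {(13, 22), (23, 36), (40, 39)}

{(13, 22), (23, 36), (40, 39)}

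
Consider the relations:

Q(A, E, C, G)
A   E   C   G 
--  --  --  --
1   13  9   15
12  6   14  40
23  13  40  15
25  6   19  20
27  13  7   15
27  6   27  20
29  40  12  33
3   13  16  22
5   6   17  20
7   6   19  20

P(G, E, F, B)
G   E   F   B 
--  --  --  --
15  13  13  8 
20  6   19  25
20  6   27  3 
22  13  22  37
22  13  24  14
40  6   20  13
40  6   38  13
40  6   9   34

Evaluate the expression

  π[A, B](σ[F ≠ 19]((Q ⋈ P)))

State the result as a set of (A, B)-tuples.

{(1, 8), (12, 13), (12, 34), (23, 8), (25, 3), (27, 3), (27, 8), (3, 14), (3, 37), (5, 3), (7, 3)}

Joining Q and P on E, G yields {(1, 13, 9, 15, 13, 8), (12, 6, 14, 40, 20, 13), (12, 6, 14, 40, 38, 13), (12, 6, 14, 40, 9, 34), (23, 13, 40, 15, 13, 8), (25, 6, 19, 20, 19, 25), (25, 6, 19, 20, 27, 3), (27, 13, 7, 15, 13, 8), (27, 6, 27, 20, 19, 25), (27, 6, 27, 20, 27, 3), (3, 13, 16, 22, 22, 37), (3, 13, 16, 22, 24, 14), (5, 6, 17, 20, 19, 25), (5, 6, 17, 20, 27, 3), (7, 6, 19, 20, 19, 25), (7, 6, 19, 20, 27, 3)}.
σ[F ≠ 19]: keep tuples satisfying F ≠ 19 → {(1, 13, 9, 15, 13, 8), (12, 6, 14, 40, 20, 13), (12, 6, 14, 40, 38, 13), (12, 6, 14, 40, 9, 34), (23, 13, 40, 15, 13, 8), (25, 6, 19, 20, 27, 3), (27, 13, 7, 15, 13, 8), (27, 6, 27, 20, 27, 3), (3, 13, 16, 22, 22, 37), (3, 13, 16, 22, 24, 14), (5, 6, 17, 20, 27, 3), (7, 6, 19, 20, 27, 3)}
Keep only column(s) A, B (1 duplicate(s) eliminated): {(1, 8), (12, 13), (12, 34), (23, 8), (25, 3), (27, 3), (27, 8), (3, 14), (3, 37), (5, 3), (7, 3)}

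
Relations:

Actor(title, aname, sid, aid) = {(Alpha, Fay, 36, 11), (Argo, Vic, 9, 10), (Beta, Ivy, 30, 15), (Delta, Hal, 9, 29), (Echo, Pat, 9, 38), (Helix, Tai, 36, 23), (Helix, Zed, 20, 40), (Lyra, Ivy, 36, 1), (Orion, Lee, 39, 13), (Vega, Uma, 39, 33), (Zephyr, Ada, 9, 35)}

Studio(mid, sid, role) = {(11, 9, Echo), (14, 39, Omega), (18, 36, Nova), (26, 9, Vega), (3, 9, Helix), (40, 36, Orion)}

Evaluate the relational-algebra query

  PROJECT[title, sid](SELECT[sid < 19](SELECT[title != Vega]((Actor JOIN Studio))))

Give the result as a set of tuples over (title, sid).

Natural join on sid: {(Alpha, Fay, 36, 11, 18, Nova), (Alpha, Fay, 36, 11, 40, Orion), (Argo, Vic, 9, 10, 11, Echo), (Argo, Vic, 9, 10, 26, Vega), (Argo, Vic, 9, 10, 3, Helix), (Delta, Hal, 9, 29, 11, Echo), (Delta, Hal, 9, 29, 26, Vega), (Delta, Hal, 9, 29, 3, Helix), (Echo, Pat, 9, 38, 11, Echo), (Echo, Pat, 9, 38, 26, Vega), (Echo, Pat, 9, 38, 3, Helix), (Helix, Tai, 36, 23, 18, Nova), (Helix, Tai, 36, 23, 40, Orion), (Lyra, Ivy, 36, 1, 18, Nova), (Lyra, Ivy, 36, 1, 40, Orion), (Orion, Lee, 39, 13, 14, Omega), (Vega, Uma, 39, 33, 14, Omega), (Zephyr, Ada, 9, 35, 11, Echo), (Zephyr, Ada, 9, 35, 26, Vega), (Zephyr, Ada, 9, 35, 3, Helix)}
Filtering on title != Vega leaves {(Alpha, Fay, 36, 11, 18, Nova), (Alpha, Fay, 36, 11, 40, Orion), (Argo, Vic, 9, 10, 11, Echo), (Argo, Vic, 9, 10, 26, Vega), (Argo, Vic, 9, 10, 3, Helix), (Delta, Hal, 9, 29, 11, Echo), (Delta, Hal, 9, 29, 26, Vega), (Delta, Hal, 9, 29, 3, Helix), (Echo, Pat, 9, 38, 11, Echo), (Echo, Pat, 9, 38, 26, Vega), (Echo, Pat, 9, 38, 3, Helix), (Helix, Tai, 36, 23, 18, Nova), (Helix, Tai, 36, 23, 40, Orion), (Lyra, Ivy, 36, 1, 18, Nova), (Lyra, Ivy, 36, 1, 40, Orion), (Orion, Lee, 39, 13, 14, Omega), (Zephyr, Ada, 9, 35, 11, Echo), (Zephyr, Ada, 9, 35, 26, Vega), (Zephyr, Ada, 9, 35, 3, Helix)}.
Filtering on sid < 19 leaves {(Argo, Vic, 9, 10, 11, Echo), (Argo, Vic, 9, 10, 26, Vega), (Argo, Vic, 9, 10, 3, Helix), (Delta, Hal, 9, 29, 11, Echo), (Delta, Hal, 9, 29, 26, Vega), (Delta, Hal, 9, 29, 3, Helix), (Echo, Pat, 9, 38, 11, Echo), (Echo, Pat, 9, 38, 26, Vega), (Echo, Pat, 9, 38, 3, Helix), (Zephyr, Ada, 9, 35, 11, Echo), (Zephyr, Ada, 9, 35, 26, Vega), (Zephyr, Ada, 9, 35, 3, Helix)}.
Keep only column(s) title, sid (8 duplicate(s) eliminated): {(Argo, 9), (Delta, 9), (Echo, 9), (Zephyr, 9)}

{(Argo, 9), (Delta, 9), (Echo, 9), (Zephyr, 9)}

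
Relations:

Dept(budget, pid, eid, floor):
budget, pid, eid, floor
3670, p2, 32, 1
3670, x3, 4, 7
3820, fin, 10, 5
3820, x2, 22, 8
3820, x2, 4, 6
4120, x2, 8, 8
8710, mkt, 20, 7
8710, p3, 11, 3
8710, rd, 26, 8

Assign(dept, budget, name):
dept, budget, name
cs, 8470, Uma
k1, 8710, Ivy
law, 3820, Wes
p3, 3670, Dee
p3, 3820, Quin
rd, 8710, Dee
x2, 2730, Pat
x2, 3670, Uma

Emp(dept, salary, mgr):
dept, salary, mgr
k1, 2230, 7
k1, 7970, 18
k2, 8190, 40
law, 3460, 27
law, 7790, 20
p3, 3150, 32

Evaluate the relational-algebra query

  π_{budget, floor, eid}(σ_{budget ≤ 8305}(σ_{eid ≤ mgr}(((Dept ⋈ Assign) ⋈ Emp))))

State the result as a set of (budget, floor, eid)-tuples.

Natural join on budget: {(3670, p2, 32, 1, p3, Dee), (3670, p2, 32, 1, x2, Uma), (3670, x3, 4, 7, p3, Dee), (3670, x3, 4, 7, x2, Uma), (3820, fin, 10, 5, law, Wes), (3820, fin, 10, 5, p3, Quin), (3820, x2, 22, 8, law, Wes), (3820, x2, 22, 8, p3, Quin), (3820, x2, 4, 6, law, Wes), (3820, x2, 4, 6, p3, Quin), (8710, mkt, 20, 7, k1, Ivy), (8710, mkt, 20, 7, rd, Dee), (8710, p3, 11, 3, k1, Ivy), (8710, p3, 11, 3, rd, Dee), (8710, rd, 26, 8, k1, Ivy), (8710, rd, 26, 8, rd, Dee)}
Natural join on dept: {(3670, p2, 32, 1, p3, Dee, 3150, 32), (3670, x3, 4, 7, p3, Dee, 3150, 32), (3820, fin, 10, 5, law, Wes, 3460, 27), (3820, fin, 10, 5, law, Wes, 7790, 20), (3820, fin, 10, 5, p3, Quin, 3150, 32), (3820, x2, 22, 8, law, Wes, 3460, 27), (3820, x2, 22, 8, law, Wes, 7790, 20), (3820, x2, 22, 8, p3, Quin, 3150, 32), (3820, x2, 4, 6, law, Wes, 3460, 27), (3820, x2, 4, 6, law, Wes, 7790, 20), (3820, x2, 4, 6, p3, Quin, 3150, 32), (8710, mkt, 20, 7, k1, Ivy, 2230, 7), (8710, mkt, 20, 7, k1, Ivy, 7970, 18), (8710, p3, 11, 3, k1, Ivy, 2230, 7), (8710, p3, 11, 3, k1, Ivy, 7970, 18), (8710, rd, 26, 8, k1, Ivy, 2230, 7), (8710, rd, 26, 8, k1, Ivy, 7970, 18)}
Apply σ_{eid ≤ mgr}; surviving tuples: {(3670, p2, 32, 1, p3, Dee, 3150, 32), (3670, x3, 4, 7, p3, Dee, 3150, 32), (3820, fin, 10, 5, law, Wes, 3460, 27), (3820, fin, 10, 5, law, Wes, 7790, 20), (3820, fin, 10, 5, p3, Quin, 3150, 32), (3820, x2, 22, 8, law, Wes, 3460, 27), (3820, x2, 22, 8, p3, Quin, 3150, 32), (3820, x2, 4, 6, law, Wes, 3460, 27), (3820, x2, 4, 6, law, Wes, 7790, 20), (3820, x2, 4, 6, p3, Quin, 3150, 32), (8710, p3, 11, 3, k1, Ivy, 7970, 18)}
Apply σ_{budget ≤ 8305}; surviving tuples: {(3670, p2, 32, 1, p3, Dee, 3150, 32), (3670, x3, 4, 7, p3, Dee, 3150, 32), (3820, fin, 10, 5, law, Wes, 3460, 27), (3820, fin, 10, 5, law, Wes, 7790, 20), (3820, fin, 10, 5, p3, Quin, 3150, 32), (3820, x2, 22, 8, law, Wes, 3460, 27), (3820, x2, 22, 8, p3, Quin, 3150, 32), (3820, x2, 4, 6, law, Wes, 3460, 27), (3820, x2, 4, 6, law, Wes, 7790, 20), (3820, x2, 4, 6, p3, Quin, 3150, 32)}
Keep only column(s) budget, floor, eid (5 duplicate(s) eliminated): {(3670, 1, 32), (3670, 7, 4), (3820, 5, 10), (3820, 6, 4), (3820, 8, 22)}

{(3670, 1, 32), (3670, 7, 4), (3820, 5, 10), (3820, 6, 4), (3820, 8, 22)}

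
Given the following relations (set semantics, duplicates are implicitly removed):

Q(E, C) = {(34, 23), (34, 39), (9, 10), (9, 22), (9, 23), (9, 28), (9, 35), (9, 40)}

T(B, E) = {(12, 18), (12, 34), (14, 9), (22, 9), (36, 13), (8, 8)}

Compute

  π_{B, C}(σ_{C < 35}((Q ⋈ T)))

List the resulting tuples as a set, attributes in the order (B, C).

Q ⋈ T (natural join on E): {(34, 23, 12), (34, 39, 12), (9, 10, 14), (9, 10, 22), (9, 22, 14), (9, 22, 22), (9, 23, 14), (9, 23, 22), (9, 28, 14), (9, 28, 22), (9, 35, 14), (9, 35, 22), (9, 40, 14), (9, 40, 22)}
Apply σ_{C < 35}; surviving tuples: {(34, 23, 12), (9, 10, 14), (9, 10, 22), (9, 22, 14), (9, 22, 22), (9, 23, 14), (9, 23, 22), (9, 28, 14), (9, 28, 22)}
Keep only column(s) B, C: {(12, 23), (14, 10), (14, 22), (14, 23), (14, 28), (22, 10), (22, 22), (22, 23), (22, 28)}

{(12, 23), (14, 10), (14, 22), (14, 23), (14, 28), (22, 10), (22, 22), (22, 23), (22, 28)}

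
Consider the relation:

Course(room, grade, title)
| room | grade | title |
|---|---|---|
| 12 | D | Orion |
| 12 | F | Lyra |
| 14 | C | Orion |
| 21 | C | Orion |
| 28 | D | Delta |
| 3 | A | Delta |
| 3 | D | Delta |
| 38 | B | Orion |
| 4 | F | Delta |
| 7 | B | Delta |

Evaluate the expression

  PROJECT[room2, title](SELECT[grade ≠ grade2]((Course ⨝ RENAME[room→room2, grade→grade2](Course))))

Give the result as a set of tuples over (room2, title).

{(12, Orion), (14, Orion), (21, Orion), (28, Delta), (3, Delta), (38, Orion), (4, Delta), (7, Delta)}

ρ[room→room2, grade→grade2]: schema becomes (room2, grade2, title); tuples unchanged.
Joining Course and RENAME[room→room2, grade→grade2](Course) on title yields {(12, D, Orion, 12, D), (12, D, Orion, 14, C), (12, D, Orion, 21, C), (12, D, Orion, 38, B), (12, F, Lyra, 12, F), (14, C, Orion, 12, D), (14, C, Orion, 14, C), (14, C, Orion, 21, C), (14, C, Orion, 38, B), (21, C, Orion, 12, D), (21, C, Orion, 14, C), (21, C, Orion, 21, C), (21, C, Orion, 38, B), (28, D, Delta, 28, D), (28, D, Delta, 3, A), (28, D, Delta, 3, D), (28, D, Delta, 4, F), (28, D, Delta, 7, B), (3, A, Delta, 28, D), (3, A, Delta, 3, A), (3, A, Delta, 3, D), (3, A, Delta, 4, F), (3, A, Delta, 7, B), (3, D, Delta, 28, D), (3, D, Delta, 3, A), (3, D, Delta, 3, D), (3, D, Delta, 4, F), (3, D, Delta, 7, B), (38, B, Orion, 12, D), (38, B, Orion, 14, C), (38, B, Orion, 21, C), (38, B, Orion, 38, B), (4, F, Delta, 28, D), (4, F, Delta, 3, A), (4, F, Delta, 3, D), (4, F, Delta, 4, F), (4, F, Delta, 7, B), (7, B, Delta, 28, D), (7, B, Delta, 3, A), (7, B, Delta, 3, D), (7, B, Delta, 4, F), (7, B, Delta, 7, B)}.
σ[grade ≠ grade2]: keep tuples satisfying grade ≠ grade2 → {(12, D, Orion, 14, C), (12, D, Orion, 21, C), (12, D, Orion, 38, B), (14, C, Orion, 12, D), (14, C, Orion, 38, B), (21, C, Orion, 12, D), (21, C, Orion, 38, B), (28, D, Delta, 3, A), (28, D, Delta, 4, F), (28, D, Delta, 7, B), (3, A, Delta, 28, D), (3, A, Delta, 3, D), (3, A, Delta, 4, F), (3, A, Delta, 7, B), (3, D, Delta, 3, A), (3, D, Delta, 4, F), (3, D, Delta, 7, B), (38, B, Orion, 12, D), (38, B, Orion, 14, C), (38, B, Orion, 21, C), (4, F, Delta, 28, D), (4, F, Delta, 3, A), (4, F, Delta, 3, D), (4, F, Delta, 7, B), (7, B, Delta, 28, D), (7, B, Delta, 3, A), (7, B, Delta, 3, D), (7, B, Delta, 4, F)}
π[room2, title]: project onto (room2, title) (20 duplicate(s) eliminated) → {(12, Orion), (14, Orion), (21, Orion), (28, Delta), (3, Delta), (38, Orion), (4, Delta), (7, Delta)}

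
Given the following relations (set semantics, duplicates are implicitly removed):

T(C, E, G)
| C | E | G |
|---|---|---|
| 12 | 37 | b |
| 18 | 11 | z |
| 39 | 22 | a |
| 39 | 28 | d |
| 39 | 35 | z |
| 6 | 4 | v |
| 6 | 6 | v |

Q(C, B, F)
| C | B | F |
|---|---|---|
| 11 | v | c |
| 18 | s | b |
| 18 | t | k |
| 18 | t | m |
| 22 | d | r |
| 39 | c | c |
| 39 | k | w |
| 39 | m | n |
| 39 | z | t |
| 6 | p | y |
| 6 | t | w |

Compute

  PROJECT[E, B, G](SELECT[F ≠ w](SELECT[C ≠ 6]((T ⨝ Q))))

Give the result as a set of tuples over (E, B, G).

Natural join on C: {(18, 11, z, s, b), (18, 11, z, t, k), (18, 11, z, t, m), (39, 22, a, c, c), (39, 22, a, k, w), (39, 22, a, m, n), (39, 22, a, z, t), (39, 28, d, c, c), (39, 28, d, k, w), (39, 28, d, m, n), (39, 28, d, z, t), (39, 35, z, c, c), (39, 35, z, k, w), (39, 35, z, m, n), (39, 35, z, z, t), (6, 4, v, p, y), (6, 4, v, t, w), (6, 6, v, p, y), (6, 6, v, t, w)}
σ[C ≠ 6]: keep tuples satisfying C ≠ 6 → {(18, 11, z, s, b), (18, 11, z, t, k), (18, 11, z, t, m), (39, 22, a, c, c), (39, 22, a, k, w), (39, 22, a, m, n), (39, 22, a, z, t), (39, 28, d, c, c), (39, 28, d, k, w), (39, 28, d, m, n), (39, 28, d, z, t), (39, 35, z, c, c), (39, 35, z, k, w), (39, 35, z, m, n), (39, 35, z, z, t)}
σ[F ≠ w]: keep tuples satisfying F ≠ w → {(18, 11, z, s, b), (18, 11, z, t, k), (18, 11, z, t, m), (39, 22, a, c, c), (39, 22, a, m, n), (39, 22, a, z, t), (39, 28, d, c, c), (39, 28, d, m, n), (39, 28, d, z, t), (39, 35, z, c, c), (39, 35, z, m, n), (39, 35, z, z, t)}
π[E, B, G]: project onto (E, B, G) (1 duplicate(s) eliminated) → {(11, s, z), (11, t, z), (22, c, a), (22, m, a), (22, z, a), (28, c, d), (28, m, d), (28, z, d), (35, c, z), (35, m, z), (35, z, z)}

{(11, s, z), (11, t, z), (22, c, a), (22, m, a), (22, z, a), (28, c, d), (28, m, d), (28, z, d), (35, c, z), (35, m, z), (35, z, z)}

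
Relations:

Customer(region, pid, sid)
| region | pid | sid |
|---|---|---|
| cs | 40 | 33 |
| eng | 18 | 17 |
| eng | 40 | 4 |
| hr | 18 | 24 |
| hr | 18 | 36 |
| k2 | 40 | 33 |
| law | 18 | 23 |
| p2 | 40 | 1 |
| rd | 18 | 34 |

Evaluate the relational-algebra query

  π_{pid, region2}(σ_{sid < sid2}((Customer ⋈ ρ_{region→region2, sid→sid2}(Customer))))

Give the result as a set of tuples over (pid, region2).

{(18, hr), (18, law), (18, rd), (40, cs), (40, eng), (40, k2)}

ρ[region→region2, sid→sid2]: schema becomes (region2, pid, sid2); tuples unchanged.
Natural join on pid: {(cs, 40, 33, cs, 33), (cs, 40, 33, eng, 4), (cs, 40, 33, k2, 33), (cs, 40, 33, p2, 1), (eng, 18, 17, eng, 17), (eng, 18, 17, hr, 24), (eng, 18, 17, hr, 36), (eng, 18, 17, law, 23), (eng, 18, 17, rd, 34), (eng, 40, 4, cs, 33), (eng, 40, 4, eng, 4), (eng, 40, 4, k2, 33), (eng, 40, 4, p2, 1), (hr, 18, 24, eng, 17), (hr, 18, 24, hr, 24), (hr, 18, 24, hr, 36), (hr, 18, 24, law, 23), (hr, 18, 24, rd, 34), (hr, 18, 36, eng, 17), (hr, 18, 36, hr, 24), (hr, 18, 36, hr, 36), (hr, 18, 36, law, 23), (hr, 18, 36, rd, 34), (k2, 40, 33, cs, 33), (k2, 40, 33, eng, 4), (k2, 40, 33, k2, 33), (k2, 40, 33, p2, 1), (law, 18, 23, eng, 17), (law, 18, 23, hr, 24), (law, 18, 23, hr, 36), (law, 18, 23, law, 23), (law, 18, 23, rd, 34), (p2, 40, 1, cs, 33), (p2, 40, 1, eng, 4), (p2, 40, 1, k2, 33), (p2, 40, 1, p2, 1), (rd, 18, 34, eng, 17), (rd, 18, 34, hr, 24), (rd, 18, 34, hr, 36), (rd, 18, 34, law, 23), (rd, 18, 34, rd, 34)}
Filtering on sid < sid2 leaves {(eng, 18, 17, hr, 24), (eng, 18, 17, hr, 36), (eng, 18, 17, law, 23), (eng, 18, 17, rd, 34), (eng, 40, 4, cs, 33), (eng, 40, 4, k2, 33), (hr, 18, 24, hr, 36), (hr, 18, 24, rd, 34), (law, 18, 23, hr, 24), (law, 18, 23, hr, 36), (law, 18, 23, rd, 34), (p2, 40, 1, cs, 33), (p2, 40, 1, eng, 4), (p2, 40, 1, k2, 33), (rd, 18, 34, hr, 36)}.
Projecting to pid, region2 (9 duplicate(s) eliminated): {(18, hr), (18, law), (18, rd), (40, cs), (40, eng), (40, k2)}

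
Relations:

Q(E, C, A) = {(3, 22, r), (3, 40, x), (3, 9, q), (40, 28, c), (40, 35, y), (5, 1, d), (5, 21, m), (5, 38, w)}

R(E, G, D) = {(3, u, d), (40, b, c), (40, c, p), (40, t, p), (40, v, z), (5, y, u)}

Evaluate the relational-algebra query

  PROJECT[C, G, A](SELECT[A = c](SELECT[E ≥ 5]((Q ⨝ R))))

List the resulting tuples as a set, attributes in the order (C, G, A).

Q ⋈ R (natural join on E): {(3, 22, r, u, d), (3, 40, x, u, d), (3, 9, q, u, d), (40, 28, c, b, c), (40, 28, c, c, p), (40, 28, c, t, p), (40, 28, c, v, z), (40, 35, y, b, c), (40, 35, y, c, p), (40, 35, y, t, p), (40, 35, y, v, z), (5, 1, d, y, u), (5, 21, m, y, u), (5, 38, w, y, u)}
Filtering on E ≥ 5 leaves {(40, 28, c, b, c), (40, 28, c, c, p), (40, 28, c, t, p), (40, 28, c, v, z), (40, 35, y, b, c), (40, 35, y, c, p), (40, 35, y, t, p), (40, 35, y, v, z), (5, 1, d, y, u), (5, 21, m, y, u), (5, 38, w, y, u)}.
Filtering on A = c leaves {(40, 28, c, b, c), (40, 28, c, c, p), (40, 28, c, t, p), (40, 28, c, v, z)}.
Keep only column(s) C, G, A: {(28, b, c), (28, c, c), (28, t, c), (28, v, c)}

{(28, b, c), (28, c, c), (28, t, c), (28, v, c)}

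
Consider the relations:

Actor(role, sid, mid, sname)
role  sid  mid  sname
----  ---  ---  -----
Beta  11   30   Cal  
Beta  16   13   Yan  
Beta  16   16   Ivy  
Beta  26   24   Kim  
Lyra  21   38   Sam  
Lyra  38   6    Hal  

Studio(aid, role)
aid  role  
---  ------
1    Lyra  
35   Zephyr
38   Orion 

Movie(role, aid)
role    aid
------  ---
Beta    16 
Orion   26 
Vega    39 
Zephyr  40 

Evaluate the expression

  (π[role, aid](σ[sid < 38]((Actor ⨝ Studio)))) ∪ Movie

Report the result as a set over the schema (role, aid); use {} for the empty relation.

Actor ⋈ Studio (natural join on role): {(Lyra, 21, 38, Sam, 1), (Lyra, 38, 6, Hal, 1)}
σ[sid < 38]: keep tuples satisfying sid < 38 → {(Lyra, 21, 38, Sam, 1)}
Projecting to role, aid: {(Lyra, 1)}
Set union of the two operands is {(Beta, 16), (Lyra, 1), (Orion, 26), (Vega, 39), (Zephyr, 40)}.

{(Beta, 16), (Lyra, 1), (Orion, 26), (Vega, 39), (Zephyr, 40)}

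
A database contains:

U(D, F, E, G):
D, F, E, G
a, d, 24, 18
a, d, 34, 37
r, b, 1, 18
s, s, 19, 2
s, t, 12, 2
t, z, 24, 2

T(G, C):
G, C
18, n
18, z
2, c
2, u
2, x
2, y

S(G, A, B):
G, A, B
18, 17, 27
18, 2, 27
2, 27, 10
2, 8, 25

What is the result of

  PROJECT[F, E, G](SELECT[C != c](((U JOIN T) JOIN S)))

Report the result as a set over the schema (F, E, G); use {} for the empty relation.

U ⋈ T (natural join on G): {(a, d, 24, 18, n), (a, d, 24, 18, z), (r, b, 1, 18, n), (r, b, 1, 18, z), (s, s, 19, 2, c), (s, s, 19, 2, u), (s, s, 19, 2, x), (s, s, 19, 2, y), (s, t, 12, 2, c), (s, t, 12, 2, u), (s, t, 12, 2, x), (s, t, 12, 2, y), (t, z, 24, 2, c), (t, z, 24, 2, u), (t, z, 24, 2, x), (t, z, 24, 2, y)}
(U JOIN T) ⋈ S (natural join on G): {(a, d, 24, 18, n, 17, 27), (a, d, 24, 18, n, 2, 27), (a, d, 24, 18, z, 17, 27), (a, d, 24, 18, z, 2, 27), (r, b, 1, 18, n, 17, 27), (r, b, 1, 18, n, 2, 27), (r, b, 1, 18, z, 17, 27), (r, b, 1, 18, z, 2, 27), (s, s, 19, 2, c, 27, 10), (s, s, 19, 2, c, 8, 25), (s, s, 19, 2, u, 27, 10), (s, s, 19, 2, u, 8, 25), (s, s, 19, 2, x, 27, 10), (s, s, 19, 2, x, 8, 25), (s, s, 19, 2, y, 27, 10), (s, s, 19, 2, y, 8, 25), (s, t, 12, 2, c, 27, 10), (s, t, 12, 2, c, 8, 25), (s, t, 12, 2, u, 27, 10), (s, t, 12, 2, u, 8, 25), (s, t, 12, 2, x, 27, 10), (s, t, 12, 2, x, 8, 25), (s, t, 12, 2, y, 27, 10), (s, t, 12, 2, y, 8, 25), (t, z, 24, 2, c, 27, 10), (t, z, 24, 2, c, 8, 25), (t, z, 24, 2, u, 27, 10), (t, z, 24, 2, u, 8, 25), (t, z, 24, 2, x, 27, 10), (t, z, 24, 2, x, 8, 25), (t, z, 24, 2, y, 27, 10), (t, z, 24, 2, y, 8, 25)}
Selection C != c: {(a, d, 24, 18, n, 17, 27), (a, d, 24, 18, n, 2, 27), (a, d, 24, 18, z, 17, 27), (a, d, 24, 18, z, 2, 27), (r, b, 1, 18, n, 17, 27), (r, b, 1, 18, n, 2, 27), (r, b, 1, 18, z, 17, 27), (r, b, 1, 18, z, 2, 27), (s, s, 19, 2, u, 27, 10), (s, s, 19, 2, u, 8, 25), (s, s, 19, 2, x, 27, 10), (s, s, 19, 2, x, 8, 25), (s, s, 19, 2, y, 27, 10), (s, s, 19, 2, y, 8, 25), (s, t, 12, 2, u, 27, 10), (s, t, 12, 2, u, 8, 25), (s, t, 12, 2, x, 27, 10), (s, t, 12, 2, x, 8, 25), (s, t, 12, 2, y, 27, 10), (s, t, 12, 2, y, 8, 25), (t, z, 24, 2, u, 27, 10), (t, z, 24, 2, u, 8, 25), (t, z, 24, 2, x, 27, 10), (t, z, 24, 2, x, 8, 25), (t, z, 24, 2, y, 27, 10), (t, z, 24, 2, y, 8, 25)}
Projecting to F, E, G (21 duplicate(s) eliminated): {(b, 1, 18), (d, 24, 18), (s, 19, 2), (t, 12, 2), (z, 24, 2)}

{(b, 1, 18), (d, 24, 18), (s, 19, 2), (t, 12, 2), (z, 24, 2)}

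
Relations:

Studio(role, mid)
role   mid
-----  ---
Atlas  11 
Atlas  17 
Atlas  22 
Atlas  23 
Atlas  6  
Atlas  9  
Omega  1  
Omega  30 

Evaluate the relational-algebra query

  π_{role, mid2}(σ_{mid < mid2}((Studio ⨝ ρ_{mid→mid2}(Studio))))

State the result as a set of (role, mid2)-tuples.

{(Atlas, 11), (Atlas, 17), (Atlas, 22), (Atlas, 23), (Atlas, 9), (Omega, 30)}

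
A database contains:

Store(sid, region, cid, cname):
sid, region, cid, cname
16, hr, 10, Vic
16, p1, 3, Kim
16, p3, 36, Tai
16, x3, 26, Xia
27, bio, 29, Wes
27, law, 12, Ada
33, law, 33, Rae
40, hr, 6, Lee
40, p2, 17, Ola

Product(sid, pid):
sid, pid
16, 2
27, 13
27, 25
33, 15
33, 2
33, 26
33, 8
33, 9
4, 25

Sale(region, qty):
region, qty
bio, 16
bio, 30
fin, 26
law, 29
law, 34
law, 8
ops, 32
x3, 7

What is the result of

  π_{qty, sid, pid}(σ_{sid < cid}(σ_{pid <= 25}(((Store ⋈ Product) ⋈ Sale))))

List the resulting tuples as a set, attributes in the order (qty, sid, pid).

{(16, 27, 13), (16, 27, 25), (30, 27, 13), (30, 27, 25), (7, 16, 2)}

Store ⋈ Product (natural join on sid): {(16, hr, 10, Vic, 2), (16, p1, 3, Kim, 2), (16, p3, 36, Tai, 2), (16, x3, 26, Xia, 2), (27, bio, 29, Wes, 13), (27, bio, 29, Wes, 25), (27, law, 12, Ada, 13), (27, law, 12, Ada, 25), (33, law, 33, Rae, 15), (33, law, 33, Rae, 2), (33, law, 33, Rae, 26), (33, law, 33, Rae, 8), (33, law, 33, Rae, 9)}
(Store ⋈ Product) ⋈ Sale (natural join on region): {(16, x3, 26, Xia, 2, 7), (27, bio, 29, Wes, 13, 16), (27, bio, 29, Wes, 13, 30), (27, bio, 29, Wes, 25, 16), (27, bio, 29, Wes, 25, 30), (27, law, 12, Ada, 13, 29), (27, law, 12, Ada, 13, 34), (27, law, 12, Ada, 13, 8), (27, law, 12, Ada, 25, 29), (27, law, 12, Ada, 25, 34), (27, law, 12, Ada, 25, 8), (33, law, 33, Rae, 15, 29), (33, law, 33, Rae, 15, 34), (33, law, 33, Rae, 15, 8), (33, law, 33, Rae, 2, 29), (33, law, 33, Rae, 2, 34), (33, law, 33, Rae, 2, 8), (33, law, 33, Rae, 26, 29), (33, law, 33, Rae, 26, 34), (33, law, 33, Rae, 26, 8), (33, law, 33, Rae, 8, 29), (33, law, 33, Rae, 8, 34), (33, law, 33, Rae, 8, 8), (33, law, 33, Rae, 9, 29), (33, law, 33, Rae, 9, 34), (33, law, 33, Rae, 9, 8)}
Filtering on pid <= 25 leaves {(16, x3, 26, Xia, 2, 7), (27, bio, 29, Wes, 13, 16), (27, bio, 29, Wes, 13, 30), (27, bio, 29, Wes, 25, 16), (27, bio, 29, Wes, 25, 30), (27, law, 12, Ada, 13, 29), (27, law, 12, Ada, 13, 34), (27, law, 12, Ada, 13, 8), (27, law, 12, Ada, 25, 29), (27, law, 12, Ada, 25, 34), (27, law, 12, Ada, 25, 8), (33, law, 33, Rae, 15, 29), (33, law, 33, Rae, 15, 34), (33, law, 33, Rae, 15, 8), (33, law, 33, Rae, 2, 29), (33, law, 33, Rae, 2, 34), (33, law, 33, Rae, 2, 8), (33, law, 33, Rae, 8, 29), (33, law, 33, Rae, 8, 34), (33, law, 33, Rae, 8, 8), (33, law, 33, Rae, 9, 29), (33, law, 33, Rae, 9, 34), (33, law, 33, Rae, 9, 8)}.
Filtering on sid < cid leaves {(16, x3, 26, Xia, 2, 7), (27, bio, 29, Wes, 13, 16), (27, bio, 29, Wes, 13, 30), (27, bio, 29, Wes, 25, 16), (27, bio, 29, Wes, 25, 30)}.
π[qty, sid, pid]: project onto (qty, sid, pid) → {(16, 27, 13), (16, 27, 25), (30, 27, 13), (30, 27, 25), (7, 16, 2)}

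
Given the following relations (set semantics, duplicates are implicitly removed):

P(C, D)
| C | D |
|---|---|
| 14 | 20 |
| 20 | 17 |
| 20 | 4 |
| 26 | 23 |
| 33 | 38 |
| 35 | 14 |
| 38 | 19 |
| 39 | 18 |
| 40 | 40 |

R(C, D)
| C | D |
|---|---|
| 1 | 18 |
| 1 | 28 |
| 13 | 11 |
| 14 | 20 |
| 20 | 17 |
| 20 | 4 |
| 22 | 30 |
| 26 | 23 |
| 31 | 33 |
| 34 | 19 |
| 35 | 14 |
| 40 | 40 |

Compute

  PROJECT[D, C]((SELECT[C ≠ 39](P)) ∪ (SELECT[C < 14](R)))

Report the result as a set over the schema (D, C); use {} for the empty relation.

σ[C ≠ 39]: keep tuples satisfying C ≠ 39 → {(14, 20), (20, 17), (20, 4), (26, 23), (33, 38), (35, 14), (38, 19), (40, 40)}
σ[C < 14]: keep tuples satisfying C < 14 → {(1, 18), (1, 28), (13, 11)}
Set union of the two operands is {(1, 18), (1, 28), (13, 11), (14, 20), (20, 17), (20, 4), (26, 23), (33, 38), (35, 14), (38, 19), (40, 40)}.
Projecting to D, C: {(11, 13), (14, 35), (17, 20), (18, 1), (19, 38), (20, 14), (23, 26), (28, 1), (38, 33), (4, 20), (40, 40)}

{(11, 13), (14, 35), (17, 20), (18, 1), (19, 38), (20, 14), (23, 26), (28, 1), (38, 33), (4, 20), (40, 40)}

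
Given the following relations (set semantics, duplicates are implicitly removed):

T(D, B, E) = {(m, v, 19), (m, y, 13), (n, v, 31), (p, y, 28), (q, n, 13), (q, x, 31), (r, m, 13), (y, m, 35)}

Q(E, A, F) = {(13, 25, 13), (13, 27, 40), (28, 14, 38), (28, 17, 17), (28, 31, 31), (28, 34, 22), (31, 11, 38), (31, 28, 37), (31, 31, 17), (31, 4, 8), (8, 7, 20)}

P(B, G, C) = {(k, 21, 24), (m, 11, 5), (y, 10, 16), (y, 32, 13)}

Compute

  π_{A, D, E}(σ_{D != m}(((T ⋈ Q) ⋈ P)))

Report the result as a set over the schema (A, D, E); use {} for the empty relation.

{(14, p, 28), (17, p, 28), (25, r, 13), (27, r, 13), (31, p, 28), (34, p, 28)}

Joining T and Q on E yields {(m, y, 13, 25, 13), (m, y, 13, 27, 40), (n, v, 31, 11, 38), (n, v, 31, 28, 37), (n, v, 31, 31, 17), (n, v, 31, 4, 8), (p, y, 28, 14, 38), (p, y, 28, 17, 17), (p, y, 28, 31, 31), (p, y, 28, 34, 22), (q, n, 13, 25, 13), (q, n, 13, 27, 40), (q, x, 31, 11, 38), (q, x, 31, 28, 37), (q, x, 31, 31, 17), (q, x, 31, 4, 8), (r, m, 13, 25, 13), (r, m, 13, 27, 40)}.
Joining (T ⋈ Q) and P on B yields {(m, y, 13, 25, 13, 10, 16), (m, y, 13, 25, 13, 32, 13), (m, y, 13, 27, 40, 10, 16), (m, y, 13, 27, 40, 32, 13), (p, y, 28, 14, 38, 10, 16), (p, y, 28, 14, 38, 32, 13), (p, y, 28, 17, 17, 10, 16), (p, y, 28, 17, 17, 32, 13), (p, y, 28, 31, 31, 10, 16), (p, y, 28, 31, 31, 32, 13), (p, y, 28, 34, 22, 10, 16), (p, y, 28, 34, 22, 32, 13), (r, m, 13, 25, 13, 11, 5), (r, m, 13, 27, 40, 11, 5)}.
Filtering on D != m leaves {(p, y, 28, 14, 38, 10, 16), (p, y, 28, 14, 38, 32, 13), (p, y, 28, 17, 17, 10, 16), (p, y, 28, 17, 17, 32, 13), (p, y, 28, 31, 31, 10, 16), (p, y, 28, 31, 31, 32, 13), (p, y, 28, 34, 22, 10, 16), (p, y, 28, 34, 22, 32, 13), (r, m, 13, 25, 13, 11, 5), (r, m, 13, 27, 40, 11, 5)}.
Keep only column(s) A, D, E (4 duplicate(s) eliminated): {(14, p, 28), (17, p, 28), (25, r, 13), (27, r, 13), (31, p, 28), (34, p, 28)}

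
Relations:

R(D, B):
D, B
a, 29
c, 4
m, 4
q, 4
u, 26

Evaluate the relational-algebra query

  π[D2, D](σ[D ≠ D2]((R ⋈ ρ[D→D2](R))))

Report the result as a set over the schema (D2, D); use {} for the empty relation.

{(c, m), (c, q), (m, c), (m, q), (q, c), (q, m)}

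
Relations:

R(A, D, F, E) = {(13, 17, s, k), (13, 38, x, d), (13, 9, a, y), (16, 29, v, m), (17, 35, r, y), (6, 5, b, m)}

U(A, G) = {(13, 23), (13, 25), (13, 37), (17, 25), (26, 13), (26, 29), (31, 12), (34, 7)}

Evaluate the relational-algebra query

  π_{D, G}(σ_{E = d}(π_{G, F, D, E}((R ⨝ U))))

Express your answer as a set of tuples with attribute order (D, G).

{(38, 23), (38, 25), (38, 37)}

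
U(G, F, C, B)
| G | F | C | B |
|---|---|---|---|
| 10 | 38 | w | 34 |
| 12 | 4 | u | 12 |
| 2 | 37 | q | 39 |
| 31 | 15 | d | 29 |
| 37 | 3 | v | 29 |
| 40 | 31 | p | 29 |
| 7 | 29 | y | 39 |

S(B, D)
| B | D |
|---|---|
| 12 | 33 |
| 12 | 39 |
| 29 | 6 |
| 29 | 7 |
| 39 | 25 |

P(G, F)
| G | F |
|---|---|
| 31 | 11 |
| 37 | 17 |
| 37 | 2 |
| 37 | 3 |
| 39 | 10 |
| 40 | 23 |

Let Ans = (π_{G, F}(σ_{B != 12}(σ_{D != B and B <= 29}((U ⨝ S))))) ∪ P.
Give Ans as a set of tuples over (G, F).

U ⋈ S (natural join on B): {(12, 4, u, 12, 33), (12, 4, u, 12, 39), (2, 37, q, 39, 25), (31, 15, d, 29, 6), (31, 15, d, 29, 7), (37, 3, v, 29, 6), (37, 3, v, 29, 7), (40, 31, p, 29, 6), (40, 31, p, 29, 7), (7, 29, y, 39, 25)}
Apply σ_{D != B and B <= 29}; surviving tuples: {(12, 4, u, 12, 33), (12, 4, u, 12, 39), (31, 15, d, 29, 6), (31, 15, d, 29, 7), (37, 3, v, 29, 6), (37, 3, v, 29, 7), (40, 31, p, 29, 6), (40, 31, p, 29, 7)}
Apply σ_{B != 12}; surviving tuples: {(31, 15, d, 29, 6), (31, 15, d, 29, 7), (37, 3, v, 29, 6), (37, 3, v, 29, 7), (40, 31, p, 29, 6), (40, 31, p, 29, 7)}
Keep only column(s) G, F (3 duplicate(s) eliminated): {(31, 15), (37, 3), (40, 31)}
Union: {(31, 15), (37, 3), (40, 31)} with {(31, 11), (37, 17), (37, 2), (37, 3), (39, 10), (40, 23)} → {(31, 11), (31, 15), (37, 17), (37, 2), (37, 3), (39, 10), (40, 23), (40, 31)}

{(31, 11), (31, 15), (37, 17), (37, 2), (37, 3), (39, 10), (40, 23), (40, 31)}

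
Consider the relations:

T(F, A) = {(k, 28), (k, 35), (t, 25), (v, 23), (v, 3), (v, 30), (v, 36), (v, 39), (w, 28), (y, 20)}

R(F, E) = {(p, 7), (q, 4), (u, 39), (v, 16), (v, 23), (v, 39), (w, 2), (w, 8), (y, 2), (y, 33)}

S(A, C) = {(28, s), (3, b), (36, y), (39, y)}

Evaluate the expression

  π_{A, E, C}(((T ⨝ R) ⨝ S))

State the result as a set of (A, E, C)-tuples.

{(28, 2, s), (28, 8, s), (3, 16, b), (3, 23, b), (3, 39, b), (36, 16, y), (36, 23, y), (36, 39, y), (39, 16, y), (39, 23, y), (39, 39, y)}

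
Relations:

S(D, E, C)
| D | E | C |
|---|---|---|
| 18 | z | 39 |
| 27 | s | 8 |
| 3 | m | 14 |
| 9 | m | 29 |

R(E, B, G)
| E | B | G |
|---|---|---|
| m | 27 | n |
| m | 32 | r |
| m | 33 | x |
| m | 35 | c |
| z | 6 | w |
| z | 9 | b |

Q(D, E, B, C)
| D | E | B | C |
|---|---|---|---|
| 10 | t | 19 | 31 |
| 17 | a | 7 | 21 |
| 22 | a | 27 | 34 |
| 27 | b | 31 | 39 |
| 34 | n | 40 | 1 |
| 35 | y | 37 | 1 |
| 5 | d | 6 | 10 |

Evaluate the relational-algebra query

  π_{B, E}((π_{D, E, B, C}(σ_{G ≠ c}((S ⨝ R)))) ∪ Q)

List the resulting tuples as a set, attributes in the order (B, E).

Natural join on E: {(18, z, 39, 6, w), (18, z, 39, 9, b), (3, m, 14, 27, n), (3, m, 14, 32, r), (3, m, 14, 33, x), (3, m, 14, 35, c), (9, m, 29, 27, n), (9, m, 29, 32, r), (9, m, 29, 33, x), (9, m, 29, 35, c)}
Selection G ≠ c: {(18, z, 39, 6, w), (18, z, 39, 9, b), (3, m, 14, 27, n), (3, m, 14, 32, r), (3, m, 14, 33, x), (9, m, 29, 27, n), (9, m, 29, 32, r), (9, m, 29, 33, x)}
π_{D, E, B, C} gives {(18, z, 6, 39), (18, z, 9, 39), (3, m, 27, 14), (3, m, 32, 14), (3, m, 33, 14), (9, m, 27, 29), (9, m, 32, 29), (9, m, 33, 29)}.
Union: {(18, z, 6, 39), (18, z, 9, 39), (3, m, 27, 14), (3, m, 32, 14), (3, m, 33, 14), (9, m, 27, 29), (9, m, 32, 29), (9, m, 33, 29)} with {(10, t, 19, 31), (17, a, 7, 21), (22, a, 27, 34), (27, b, 31, 39), (34, n, 40, 1), (35, y, 37, 1), (5, d, 6, 10)} → {(10, t, 19, 31), (17, a, 7, 21), (18, z, 6, 39), (18, z, 9, 39), (22, a, 27, 34), (27, b, 31, 39), (3, m, 27, 14), (3, m, 32, 14), (3, m, 33, 14), (34, n, 40, 1), (35, y, 37, 1), (5, d, 6, 10), (9, m, 27, 29), (9, m, 32, 29), (9, m, 33, 29)}
π_{B, E} gives {(19, t), (27, a), (27, m), (31, b), (32, m), (33, m), (37, y), (40, n), (6, d), (6, z), (7, a), (9, z)} (3 duplicate(s) eliminated).

{(19, t), (27, a), (27, m), (31, b), (32, m), (33, m), (37, y), (40, n), (6, d), (6, z), (7, a), (9, z)}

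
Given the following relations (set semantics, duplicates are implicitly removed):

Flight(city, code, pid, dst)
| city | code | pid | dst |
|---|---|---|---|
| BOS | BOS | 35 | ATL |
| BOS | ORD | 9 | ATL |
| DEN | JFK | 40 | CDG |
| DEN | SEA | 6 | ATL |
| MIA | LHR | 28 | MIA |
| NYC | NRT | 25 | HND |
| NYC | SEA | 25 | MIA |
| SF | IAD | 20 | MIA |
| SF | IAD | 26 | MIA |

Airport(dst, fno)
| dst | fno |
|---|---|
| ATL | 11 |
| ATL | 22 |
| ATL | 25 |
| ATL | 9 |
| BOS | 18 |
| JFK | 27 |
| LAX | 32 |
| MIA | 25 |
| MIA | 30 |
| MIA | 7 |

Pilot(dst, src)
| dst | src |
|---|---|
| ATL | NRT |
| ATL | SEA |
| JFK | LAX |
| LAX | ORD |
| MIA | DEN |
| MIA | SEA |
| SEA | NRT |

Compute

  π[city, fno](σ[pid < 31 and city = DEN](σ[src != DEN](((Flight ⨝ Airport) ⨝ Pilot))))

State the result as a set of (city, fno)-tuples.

{(DEN, 11), (DEN, 22), (DEN, 25), (DEN, 9)}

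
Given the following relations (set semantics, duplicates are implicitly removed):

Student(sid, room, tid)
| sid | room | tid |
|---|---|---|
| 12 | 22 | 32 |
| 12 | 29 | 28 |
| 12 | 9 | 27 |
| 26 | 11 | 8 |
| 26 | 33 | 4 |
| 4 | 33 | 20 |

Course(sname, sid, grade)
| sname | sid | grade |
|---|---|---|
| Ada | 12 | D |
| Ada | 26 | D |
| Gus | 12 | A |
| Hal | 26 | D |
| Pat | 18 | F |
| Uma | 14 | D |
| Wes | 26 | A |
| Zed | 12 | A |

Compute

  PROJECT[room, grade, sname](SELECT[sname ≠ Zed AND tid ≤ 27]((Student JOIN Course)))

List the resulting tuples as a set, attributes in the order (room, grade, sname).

{(11, A, Wes), (11, D, Ada), (11, D, Hal), (33, A, Wes), (33, D, Ada), (33, D, Hal), (9, A, Gus), (9, D, Ada)}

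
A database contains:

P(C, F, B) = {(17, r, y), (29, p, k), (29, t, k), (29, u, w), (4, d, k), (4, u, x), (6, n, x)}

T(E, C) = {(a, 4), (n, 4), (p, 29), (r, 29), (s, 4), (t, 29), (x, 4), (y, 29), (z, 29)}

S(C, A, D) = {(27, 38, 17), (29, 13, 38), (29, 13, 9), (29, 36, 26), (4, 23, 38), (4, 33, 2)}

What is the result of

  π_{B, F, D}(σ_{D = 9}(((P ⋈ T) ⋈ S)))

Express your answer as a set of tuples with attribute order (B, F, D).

P ⋈ T (natural join on C): {(29, p, k, p), (29, p, k, r), (29, p, k, t), (29, p, k, y), (29, p, k, z), (29, t, k, p), (29, t, k, r), (29, t, k, t), (29, t, k, y), (29, t, k, z), (29, u, w, p), (29, u, w, r), (29, u, w, t), (29, u, w, y), (29, u, w, z), (4, d, k, a), (4, d, k, n), (4, d, k, s), (4, d, k, x), (4, u, x, a), (4, u, x, n), (4, u, x, s), (4, u, x, x)}
(P ⋈ T) ⋈ S (natural join on C): {(29, p, k, p, 13, 38), (29, p, k, p, 13, 9), (29, p, k, p, 36, 26), (29, p, k, r, 13, 38), (29, p, k, r, 13, 9), (29, p, k, r, 36, 26), (29, p, k, t, 13, 38), (29, p, k, t, 13, 9), (29, p, k, t, 36, 26), (29, p, k, y, 13, 38), (29, p, k, y, 13, 9), (29, p, k, y, 36, 26), (29, p, k, z, 13, 38), (29, p, k, z, 13, 9), (29, p, k, z, 36, 26), (29, t, k, p, 13, 38), (29, t, k, p, 13, 9), (29, t, k, p, 36, 26), (29, t, k, r, 13, 38), (29, t, k, r, 13, 9), (29, t, k, r, 36, 26), (29, t, k, t, 13, 38), (29, t, k, t, 13, 9), (29, t, k, t, 36, 26), (29, t, k, y, 13, 38), (29, t, k, y, 13, 9), (29, t, k, y, 36, 26), (29, t, k, z, 13, 38), (29, t, k, z, 13, 9), (29, t, k, z, 36, 26), (29, u, w, p, 13, 38), (29, u, w, p, 13, 9), (29, u, w, p, 36, 26), (29, u, w, r, 13, 38), (29, u, w, r, 13, 9), (29, u, w, r, 36, 26), (29, u, w, t, 13, 38), (29, u, w, t, 13, 9), (29, u, w, t, 36, 26), (29, u, w, y, 13, 38), (29, u, w, y, 13, 9), (29, u, w, y, 36, 26), (29, u, w, z, 13, 38), (29, u, w, z, 13, 9), (29, u, w, z, 36, 26), (4, d, k, a, 23, 38), (4, d, k, a, 33, 2), (4, d, k, n, 23, 38), (4, d, k, n, 33, 2), (4, d, k, s, 23, 38), (4, d, k, s, 33, 2), (4, d, k, x, 23, 38), (4, d, k, x, 33, 2), (4, u, x, a, 23, 38), (4, u, x, a, 33, 2), (4, u, x, n, 23, 38), (4, u, x, n, 33, 2), (4, u, x, s, 23, 38), (4, u, x, s, 33, 2), (4, u, x, x, 23, 38), (4, u, x, x, 33, 2)}
Selection D = 9: {(29, p, k, p, 13, 9), (29, p, k, r, 13, 9), (29, p, k, t, 13, 9), (29, p, k, y, 13, 9), (29, p, k, z, 13, 9), (29, t, k, p, 13, 9), (29, t, k, r, 13, 9), (29, t, k, t, 13, 9), (29, t, k, y, 13, 9), (29, t, k, z, 13, 9), (29, u, w, p, 13, 9), (29, u, w, r, 13, 9), (29, u, w, t, 13, 9), (29, u, w, y, 13, 9), (29, u, w, z, 13, 9)}
Keep only column(s) B, F, D (12 duplicate(s) eliminated): {(k, p, 9), (k, t, 9), (w, u, 9)}

{(k, p, 9), (k, t, 9), (w, u, 9)}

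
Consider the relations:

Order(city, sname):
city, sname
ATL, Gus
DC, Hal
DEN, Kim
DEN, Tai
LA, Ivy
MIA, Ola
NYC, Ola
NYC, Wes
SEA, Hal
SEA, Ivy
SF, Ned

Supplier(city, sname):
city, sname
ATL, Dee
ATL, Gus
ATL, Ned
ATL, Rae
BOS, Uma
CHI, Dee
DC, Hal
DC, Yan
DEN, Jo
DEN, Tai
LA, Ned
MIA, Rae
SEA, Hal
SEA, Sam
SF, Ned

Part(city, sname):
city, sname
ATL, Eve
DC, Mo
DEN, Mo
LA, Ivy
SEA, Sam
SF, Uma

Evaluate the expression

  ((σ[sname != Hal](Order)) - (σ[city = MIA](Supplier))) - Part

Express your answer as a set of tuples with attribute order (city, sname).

{(ATL, Gus), (DEN, Kim), (DEN, Tai), (MIA, Ola), (NYC, Ola), (NYC, Wes), (SEA, Ivy), (SF, Ned)}

Filtering on sname != Hal leaves {(ATL, Gus), (DEN, Kim), (DEN, Tai), (LA, Ivy), (MIA, Ola), (NYC, Ola), (NYC, Wes), (SEA, Ivy), (SF, Ned)}.
Filtering on city = MIA leaves {(MIA, Rae)}.
Taking the difference: {(ATL, Gus), (DEN, Kim), (DEN, Tai), (LA, Ivy), (MIA, Ola), (NYC, Ola), (NYC, Wes), (SEA, Ivy), (SF, Ned)}
Taking the difference: {(ATL, Gus), (DEN, Kim), (DEN, Tai), (MIA, Ola), (NYC, Ola), (NYC, Wes), (SEA, Ivy), (SF, Ned)}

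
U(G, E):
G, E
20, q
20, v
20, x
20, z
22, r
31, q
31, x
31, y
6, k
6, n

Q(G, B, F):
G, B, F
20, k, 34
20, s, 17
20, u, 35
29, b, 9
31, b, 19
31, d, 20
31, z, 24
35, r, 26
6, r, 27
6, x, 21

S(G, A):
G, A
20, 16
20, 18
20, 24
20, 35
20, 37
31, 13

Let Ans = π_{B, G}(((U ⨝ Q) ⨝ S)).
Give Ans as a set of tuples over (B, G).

Joining U and Q on G yields {(20, q, k, 34), (20, q, s, 17), (20, q, u, 35), (20, v, k, 34), (20, v, s, 17), (20, v, u, 35), (20, x, k, 34), (20, x, s, 17), (20, x, u, 35), (20, z, k, 34), (20, z, s, 17), (20, z, u, 35), (31, q, b, 19), (31, q, d, 20), (31, q, z, 24), (31, x, b, 19), (31, x, d, 20), (31, x, z, 24), (31, y, b, 19), (31, y, d, 20), (31, y, z, 24), (6, k, r, 27), (6, k, x, 21), (6, n, r, 27), (6, n, x, 21)}.
Joining (U ⨝ Q) and S on G yields {(20, q, k, 34, 16), (20, q, k, 34, 18), (20, q, k, 34, 24), (20, q, k, 34, 35), (20, q, k, 34, 37), (20, q, s, 17, 16), (20, q, s, 17, 18), (20, q, s, 17, 24), (20, q, s, 17, 35), (20, q, s, 17, 37), (20, q, u, 35, 16), (20, q, u, 35, 18), (20, q, u, 35, 24), (20, q, u, 35, 35), (20, q, u, 35, 37), (20, v, k, 34, 16), (20, v, k, 34, 18), (20, v, k, 34, 24), (20, v, k, 34, 35), (20, v, k, 34, 37), (20, v, s, 17, 16), (20, v, s, 17, 18), (20, v, s, 17, 24), (20, v, s, 17, 35), (20, v, s, 17, 37), (20, v, u, 35, 16), (20, v, u, 35, 18), (20, v, u, 35, 24), (20, v, u, 35, 35), (20, v, u, 35, 37), (20, x, k, 34, 16), (20, x, k, 34, 18), (20, x, k, 34, 24), (20, x, k, 34, 35), (20, x, k, 34, 37), (20, x, s, 17, 16), (20, x, s, 17, 18), (20, x, s, 17, 24), (20, x, s, 17, 35), (20, x, s, 17, 37), (20, x, u, 35, 16), (20, x, u, 35, 18), (20, x, u, 35, 24), (20, x, u, 35, 35), (20, x, u, 35, 37), (20, z, k, 34, 16), (20, z, k, 34, 18), (20, z, k, 34, 24), (20, z, k, 34, 35), (20, z, k, 34, 37), (20, z, s, 17, 16), (20, z, s, 17, 18), (20, z, s, 17, 24), (20, z, s, 17, 35), (20, z, s, 17, 37), (20, z, u, 35, 16), (20, z, u, 35, 18), (20, z, u, 35, 24), (20, z, u, 35, 35), (20, z, u, 35, 37), (31, q, b, 19, 13), (31, q, d, 20, 13), (31, q, z, 24, 13), (31, x, b, 19, 13), (31, x, d, 20, 13), (31, x, z, 24, 13), (31, y, b, 19, 13), (31, y, d, 20, 13), (31, y, z, 24, 13)}.
π_{B, G} gives {(b, 31), (d, 31), (k, 20), (s, 20), (u, 20), (z, 31)} (63 duplicate(s) eliminated).

{(b, 31), (d, 31), (k, 20), (s, 20), (u, 20), (z, 31)}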